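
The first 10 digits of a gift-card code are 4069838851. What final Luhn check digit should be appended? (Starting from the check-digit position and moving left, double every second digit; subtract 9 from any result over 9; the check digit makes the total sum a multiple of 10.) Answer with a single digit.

Partial digits right→left: 1 5 8 8 3 8 9 6 0 4
Double every second digit counting from the check-digit position (so the 1st, 3rd, 5th, ... of the partial from the right).
  doubled (with −9 where >9): 2 7 6 9 0 → sum 24
  kept as-is: 5 8 8 6 4 → sum 31
Total = 24 + 31 = 55.
Check digit = (10 − (55 mod 10)) mod 10 = 5.

5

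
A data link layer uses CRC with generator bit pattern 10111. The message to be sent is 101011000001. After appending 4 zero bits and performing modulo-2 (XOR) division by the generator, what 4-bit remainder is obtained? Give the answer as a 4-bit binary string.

Append 4 zeros: 1010110000010000. Divide by 10111 (XOR where the leading bit is 1):
  pos 0: 10101 XOR 10111 = 00010
  pos 3: 10100 XOR 10111 = 00011
  pos 6: 11000 XOR 10111 = 01111
  pos 7: 11111 XOR 10111 = 01000
  pos 8: 10000 XOR 10111 = 00111
  pos 10: 11100 XOR 10111 = 01011
  pos 11: 10110 XOR 10111 = 00001
Remainder (last 4 bits) = 0001. This is the CRC / FCS.

0001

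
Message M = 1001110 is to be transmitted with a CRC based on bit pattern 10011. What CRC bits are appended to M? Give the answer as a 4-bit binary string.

Append 4 zeros: 10011100000. Divide by 10011 (XOR where the leading bit is 1):
  pos 0: 10011 XOR 10011 = 00000
  pos 5: 10000 XOR 10011 = 00011
Remainder (last 4 bits) = 0110. This is the CRC / FCS.

0110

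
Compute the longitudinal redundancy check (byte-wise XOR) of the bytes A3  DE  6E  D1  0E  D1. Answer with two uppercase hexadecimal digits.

1D

XOR the bytes together:
  start with 0xA3
  0xA3 ⊕ 0xDE = 0x7D
  0x7D ⊕ 0x6E = 0x13
  0x13 ⊕ 0xD1 = 0xC2
  0xC2 ⊕ 0x0E = 0xCC
  0xCC ⊕ 0xD1 = 0x1D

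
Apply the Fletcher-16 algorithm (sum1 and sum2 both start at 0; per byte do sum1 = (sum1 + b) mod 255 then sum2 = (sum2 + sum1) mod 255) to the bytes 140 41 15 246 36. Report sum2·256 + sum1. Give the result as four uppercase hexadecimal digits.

Running sums (mod 255):
  after byte 0 (140): sum1=140, sum2=140
  after byte 1 (41): sum1=181, sum2=66
  after byte 2 (15): sum1=196, sum2=7
  after byte 3 (246): sum1=187, sum2=194
  after byte 4 (36): sum1=223, sum2=162
Checksum = sum2·256 + sum1 = 162·256 + 223 = 41695 = 0xA2DF.

A2DF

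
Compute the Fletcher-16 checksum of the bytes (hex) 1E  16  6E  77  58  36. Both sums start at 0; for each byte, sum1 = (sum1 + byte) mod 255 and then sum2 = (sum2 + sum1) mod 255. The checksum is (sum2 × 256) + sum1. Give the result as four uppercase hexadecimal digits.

2AA8

Running sums (mod 255):
  after byte 0 (1E): sum1=30, sum2=30
  after byte 1 (16): sum1=52, sum2=82
  after byte 2 (6E): sum1=162, sum2=244
  after byte 3 (77): sum1=26, sum2=15
  after byte 4 (58): sum1=114, sum2=129
  after byte 5 (36): sum1=168, sum2=42
Checksum = sum2·256 + sum1 = 42·256 + 168 = 10920 = 0x2AA8.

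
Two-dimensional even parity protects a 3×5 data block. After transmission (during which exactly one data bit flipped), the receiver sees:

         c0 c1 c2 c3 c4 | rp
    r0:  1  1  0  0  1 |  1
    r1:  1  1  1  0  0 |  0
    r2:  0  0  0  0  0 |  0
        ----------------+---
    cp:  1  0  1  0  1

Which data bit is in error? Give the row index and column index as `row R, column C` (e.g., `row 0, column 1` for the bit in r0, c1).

Recompute each row's even parity and compare to rp:
  r0: data parity 1, sent rp 1 → ok
  r1: data parity 1, sent rp 0 → mismatch
  r2: data parity 0, sent rp 0 → ok
Recompute each column's even parity and compare to cp:
  c0: data parity 0, sent cp 1 → mismatch
  c1: data parity 0, sent cp 0 → ok
  c2: data parity 1, sent cp 1 → ok
  c3: data parity 0, sent cp 0 → ok
  c4: data parity 1, sent cp 1 → ok
Exactly one row (r1) and one column (c0) fail → the flipped bit is at their intersection.

row 1, column 0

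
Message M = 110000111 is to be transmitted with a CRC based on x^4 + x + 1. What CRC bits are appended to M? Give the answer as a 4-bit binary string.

1000

Append 4 zeros: 1100001110000. Divide by 10011 (XOR where the leading bit is 1):
  pos 0: 11000 XOR 10011 = 01011
  pos 1: 10110 XOR 10011 = 00101
  pos 3: 10111 XOR 10011 = 00100
  pos 5: 10010 XOR 10011 = 00001
Remainder (last 4 bits) = 1000. This is the CRC / FCS.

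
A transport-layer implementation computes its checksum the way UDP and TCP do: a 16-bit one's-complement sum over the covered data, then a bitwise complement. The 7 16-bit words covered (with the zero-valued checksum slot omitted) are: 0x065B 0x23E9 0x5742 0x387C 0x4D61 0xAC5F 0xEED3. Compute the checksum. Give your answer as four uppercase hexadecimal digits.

5D68

One's-complement addition (fold any carry out of bit 15 back into bit 0):
  0x065B + 0x23E9 = 0x02A44
  0x2A44 + 0x5742 = 0x08186
  0x8186 + 0x387C = 0x0BA02
  0xBA02 + 0x4D61 = 0x10763 → wrap carry → 0x0764
  0x0764 + 0xAC5F = 0x0B3C3
  0xB3C3 + 0xEED3 = 0x1A296 → wrap carry → 0xA297
One's-complement sum = 0xA297.
Checksum = ~0xA297 & 0xFFFF = 0x5D68.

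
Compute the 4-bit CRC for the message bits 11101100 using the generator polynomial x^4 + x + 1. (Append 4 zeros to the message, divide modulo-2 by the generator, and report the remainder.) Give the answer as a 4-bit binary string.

0100

Append 4 zeros: 111011000000. Divide by 10011 (XOR where the leading bit is 1):
  pos 0: 11101 XOR 10011 = 01110
  pos 1: 11101 XOR 10011 = 01110
  pos 2: 11100 XOR 10011 = 01111
  pos 3: 11110 XOR 10011 = 01101
  pos 4: 11010 XOR 10011 = 01001
  pos 5: 10010 XOR 10011 = 00001
Remainder (last 4 bits) = 0100. This is the CRC / FCS.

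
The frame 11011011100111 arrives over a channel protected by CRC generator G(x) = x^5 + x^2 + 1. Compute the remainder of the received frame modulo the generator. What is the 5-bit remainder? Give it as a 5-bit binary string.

00101

Modulo-2 division of 11011011100111 by 100101:
  pos 0: 110110 XOR 100101 = 010011
  pos 1: 100111 XOR 100101 = 000010
  pos 5: 101100 XOR 100101 = 001001
  pos 7: 100111 XOR 100101 = 000010
Remainder = 00101 (nonzero — an error is detected).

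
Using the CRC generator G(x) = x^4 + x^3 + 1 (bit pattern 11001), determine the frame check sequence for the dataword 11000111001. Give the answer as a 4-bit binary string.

1111

Append 4 zeros: 110001110010000. Divide by 11001 (XOR where the leading bit is 1):
  pos 0: 11000 XOR 11001 = 00001
  pos 4: 11110 XOR 11001 = 00111
  pos 6: 11101 XOR 11001 = 00100
  pos 8: 10000 XOR 11001 = 01001
  pos 9: 10010 XOR 11001 = 01011
  pos 10: 10110 XOR 11001 = 01111
Remainder (last 4 bits) = 1111. This is the CRC / FCS.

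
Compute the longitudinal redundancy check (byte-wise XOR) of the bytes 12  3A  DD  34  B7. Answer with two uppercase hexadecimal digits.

76

XOR the bytes together:
  start with 0x12
  0x12 ⊕ 0x3A = 0x28
  0x28 ⊕ 0xDD = 0xF5
  0xF5 ⊕ 0x34 = 0xC1
  0xC1 ⊕ 0xB7 = 0x76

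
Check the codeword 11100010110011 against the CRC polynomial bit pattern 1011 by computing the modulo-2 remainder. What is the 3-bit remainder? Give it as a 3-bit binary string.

Modulo-2 division of 11100010110011 by 1011:
  pos 0: 1110 XOR 1011 = 0101
  pos 1: 1010 XOR 1011 = 0001
  pos 4: 1010 XOR 1011 = 0001
  pos 7: 1110 XOR 1011 = 0101
  pos 8: 1010 XOR 1011 = 0001
Remainder = 111 (nonzero — an error is detected).

111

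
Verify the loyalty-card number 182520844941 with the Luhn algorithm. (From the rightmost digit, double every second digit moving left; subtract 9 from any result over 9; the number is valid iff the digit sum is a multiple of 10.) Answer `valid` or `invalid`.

From the right, keep odd positions and double even positions (subtract 9 from any doubled value over 9):
  doubled (positions 2,4,...): 8 8 7 4 4 2 → sum 33
  kept (positions 1,3,...): 1 9 4 0 5 8 → sum 27
Total = 60.
60 mod 10 = 0, so the number is valid.

valid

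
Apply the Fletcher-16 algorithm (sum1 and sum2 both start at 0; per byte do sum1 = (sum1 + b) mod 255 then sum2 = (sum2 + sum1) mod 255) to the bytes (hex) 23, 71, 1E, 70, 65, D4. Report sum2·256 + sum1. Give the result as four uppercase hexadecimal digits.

735D

Running sums (mod 255):
  after byte 0 (23): sum1=35, sum2=35
  after byte 1 (71): sum1=148, sum2=183
  after byte 2 (1E): sum1=178, sum2=106
  after byte 3 (70): sum1=35, sum2=141
  after byte 4 (65): sum1=136, sum2=22
  after byte 5 (D4): sum1=93, sum2=115
Checksum = sum2·256 + sum1 = 115·256 + 93 = 29533 = 0x735D.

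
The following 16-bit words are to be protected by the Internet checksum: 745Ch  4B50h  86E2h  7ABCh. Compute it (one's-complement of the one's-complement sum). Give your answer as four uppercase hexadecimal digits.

One's-complement addition (fold any carry out of bit 15 back into bit 0):
  0x745C + 0x4B50 = 0x0BFAC
  0xBFAC + 0x86E2 = 0x1468E → wrap carry → 0x468F
  0x468F + 0x7ABC = 0x0C14B
One's-complement sum = 0xC14B.
Checksum = ~0xC14B & 0xFFFF = 0x3EB4.

3EB4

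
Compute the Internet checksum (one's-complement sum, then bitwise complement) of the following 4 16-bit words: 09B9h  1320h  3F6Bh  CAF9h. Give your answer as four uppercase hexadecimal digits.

D8C1

One's-complement addition (fold any carry out of bit 15 back into bit 0):
  0x09B9 + 0x1320 = 0x01CD9
  0x1CD9 + 0x3F6B = 0x05C44
  0x5C44 + 0xCAF9 = 0x1273D → wrap carry → 0x273E
One's-complement sum = 0x273E.
Checksum = ~0x273E & 0xFFFF = 0xD8C1.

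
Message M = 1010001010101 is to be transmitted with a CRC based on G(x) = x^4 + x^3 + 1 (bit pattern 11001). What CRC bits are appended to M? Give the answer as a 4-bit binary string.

1100

Append 4 zeros: 10100010101010000. Divide by 11001 (XOR where the leading bit is 1):
  pos 0: 10100 XOR 11001 = 01101
  pos 1: 11010 XOR 11001 = 00011
  pos 4: 11101 XOR 11001 = 00100
  pos 6: 10001 XOR 11001 = 01000
  pos 7: 10000 XOR 11001 = 01001
  pos 8: 10011 XOR 11001 = 01010
  pos 9: 10100 XOR 11001 = 01101
  pos 10: 11010 XOR 11001 = 00011
Remainder (last 4 bits) = 1100. This is the CRC / FCS.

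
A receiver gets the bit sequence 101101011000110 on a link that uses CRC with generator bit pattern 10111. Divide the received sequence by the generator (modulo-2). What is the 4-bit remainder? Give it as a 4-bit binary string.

0000

Modulo-2 division of 101101011000110 by 10111:
  pos 0: 10110 XOR 10111 = 00001
  pos 4: 11011 XOR 10111 = 01100
  pos 5: 11000 XOR 10111 = 01111
  pos 6: 11110 XOR 10111 = 01001
  pos 7: 10010 XOR 10111 = 00101
  pos 9: 10111 XOR 10111 = 00000
Remainder = 0000 (zero — the frame passes the CRC check).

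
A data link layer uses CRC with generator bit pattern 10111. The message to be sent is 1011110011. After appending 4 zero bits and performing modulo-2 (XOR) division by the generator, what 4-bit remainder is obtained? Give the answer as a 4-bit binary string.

1011

Append 4 zeros: 10111100110000. Divide by 10111 (XOR where the leading bit is 1):
  pos 0: 10111 XOR 10111 = 00000
  pos 5: 10011 XOR 10111 = 00100
  pos 7: 10000 XOR 10111 = 00111
  pos 9: 11100 XOR 10111 = 01011
Remainder (last 4 bits) = 1011. This is the CRC / FCS.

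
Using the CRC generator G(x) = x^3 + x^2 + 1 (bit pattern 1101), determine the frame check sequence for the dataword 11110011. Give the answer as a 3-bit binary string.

Append 3 zeros: 11110011000. Divide by 1101 (XOR where the leading bit is 1):
  pos 0: 1111 XOR 1101 = 0010
  pos 2: 1000 XOR 1101 = 0101
  pos 3: 1011 XOR 1101 = 0110
  pos 4: 1101 XOR 1101 = 0000
Remainder (last 3 bits) = 000. This is the CRC / FCS.

000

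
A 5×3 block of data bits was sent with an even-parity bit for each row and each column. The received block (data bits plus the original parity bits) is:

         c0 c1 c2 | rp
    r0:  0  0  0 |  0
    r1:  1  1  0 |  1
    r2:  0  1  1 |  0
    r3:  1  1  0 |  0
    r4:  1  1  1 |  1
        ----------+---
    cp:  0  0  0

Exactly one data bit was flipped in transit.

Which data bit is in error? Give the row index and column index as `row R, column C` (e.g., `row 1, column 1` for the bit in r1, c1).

Recompute each row's even parity and compare to rp:
  r0: data parity 0, sent rp 0 → ok
  r1: data parity 0, sent rp 1 → mismatch
  r2: data parity 0, sent rp 0 → ok
  r3: data parity 0, sent rp 0 → ok
  r4: data parity 1, sent rp 1 → ok
Recompute each column's even parity and compare to cp:
  c0: data parity 1, sent cp 0 → mismatch
  c1: data parity 0, sent cp 0 → ok
  c2: data parity 0, sent cp 0 → ok
Exactly one row (r1) and one column (c0) fail → the flipped bit is at their intersection.

row 1, column 0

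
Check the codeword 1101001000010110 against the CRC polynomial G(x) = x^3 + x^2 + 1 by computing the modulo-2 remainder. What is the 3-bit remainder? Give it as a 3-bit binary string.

Modulo-2 division of 1101001000010110 by 1101:
  pos 0: 1101 XOR 1101 = 0000
  pos 6: 1000 XOR 1101 = 0101
  pos 7: 1010 XOR 1101 = 0111
  pos 8: 1111 XOR 1101 = 0010
  pos 10: 1001 XOR 1101 = 0100
  pos 11: 1001 XOR 1101 = 0100
  pos 12: 1000 XOR 1101 = 0101
Remainder = 101 (nonzero — an error is detected).

101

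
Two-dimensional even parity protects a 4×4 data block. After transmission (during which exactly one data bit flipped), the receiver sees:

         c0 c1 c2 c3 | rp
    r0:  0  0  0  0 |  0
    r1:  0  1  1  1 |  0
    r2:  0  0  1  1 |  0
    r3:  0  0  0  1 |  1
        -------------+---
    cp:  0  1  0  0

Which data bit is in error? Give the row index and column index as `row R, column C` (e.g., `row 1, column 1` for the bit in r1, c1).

row 1, column 3

Recompute each row's even parity and compare to rp:
  r0: data parity 0, sent rp 0 → ok
  r1: data parity 1, sent rp 0 → mismatch
  r2: data parity 0, sent rp 0 → ok
  r3: data parity 1, sent rp 1 → ok
Recompute each column's even parity and compare to cp:
  c0: data parity 0, sent cp 0 → ok
  c1: data parity 1, sent cp 1 → ok
  c2: data parity 0, sent cp 0 → ok
  c3: data parity 1, sent cp 0 → mismatch
Exactly one row (r1) and one column (c3) fail → the flipped bit is at their intersection.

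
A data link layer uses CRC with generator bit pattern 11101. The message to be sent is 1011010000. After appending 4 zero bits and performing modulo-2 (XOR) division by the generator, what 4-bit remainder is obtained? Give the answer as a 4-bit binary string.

1001

Append 4 zeros: 10110100000000. Divide by 11101 (XOR where the leading bit is 1):
  pos 0: 10110 XOR 11101 = 01011
  pos 1: 10111 XOR 11101 = 01010
  pos 2: 10100 XOR 11101 = 01001
  pos 3: 10010 XOR 11101 = 01111
  pos 4: 11110 XOR 11101 = 00011
  pos 7: 11000 XOR 11101 = 00101
  pos 9: 10100 XOR 11101 = 01001
Remainder (last 4 bits) = 1001. This is the CRC / FCS.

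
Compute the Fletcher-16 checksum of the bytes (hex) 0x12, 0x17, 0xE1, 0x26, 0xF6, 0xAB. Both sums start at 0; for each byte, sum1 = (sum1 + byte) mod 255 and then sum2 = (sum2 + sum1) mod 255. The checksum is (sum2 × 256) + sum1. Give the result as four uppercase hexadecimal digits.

Running sums (mod 255):
  after byte 0 (0x12): sum1=18, sum2=18
  after byte 1 (0x17): sum1=41, sum2=59
  after byte 2 (0xE1): sum1=11, sum2=70
  after byte 3 (0x26): sum1=49, sum2=119
  after byte 4 (0xF6): sum1=40, sum2=159
  after byte 5 (0xAB): sum1=211, sum2=115
Checksum = sum2·256 + sum1 = 115·256 + 211 = 29651 = 0x73D3.

73D3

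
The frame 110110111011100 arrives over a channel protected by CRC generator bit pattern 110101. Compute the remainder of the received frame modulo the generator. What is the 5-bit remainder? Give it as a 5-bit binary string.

Modulo-2 division of 110110111011100 by 110101:
  pos 0: 110110 XOR 110101 = 000011
  pos 4: 111110 XOR 110101 = 001011
  pos 6: 101111 XOR 110101 = 011010
  pos 7: 110101 XOR 110101 = 000000
Remainder = 00000 (zero — the frame passes the CRC check).

00000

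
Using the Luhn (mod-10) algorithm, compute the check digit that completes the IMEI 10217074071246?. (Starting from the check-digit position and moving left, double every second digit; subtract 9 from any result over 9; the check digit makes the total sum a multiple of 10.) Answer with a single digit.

Partial digits right→left: 6 4 2 1 7 0 4 7 0 7 1 2 0 1
Double every second digit counting from the check-digit position (so the 1st, 3rd, 5th, ... of the partial from the right).
  doubled (with −9 where >9): 3 4 5 8 0 2 0 → sum 22
  kept as-is: 4 1 0 7 7 2 1 → sum 22
Total = 22 + 22 = 44.
Check digit = (10 − (44 mod 10)) mod 10 = 6.

6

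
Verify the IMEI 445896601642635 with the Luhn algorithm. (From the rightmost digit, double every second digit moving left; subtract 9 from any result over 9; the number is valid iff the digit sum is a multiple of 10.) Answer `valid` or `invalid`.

From the right, keep odd positions and double even positions (subtract 9 from any doubled value over 9):
  doubled (positions 2,4,...): 6 4 3 0 3 7 8 → sum 31
  kept (positions 1,3,...): 5 6 4 1 6 9 5 4 → sum 40
Total = 71.
71 mod 10 = 1, so the number is invalid.

invalid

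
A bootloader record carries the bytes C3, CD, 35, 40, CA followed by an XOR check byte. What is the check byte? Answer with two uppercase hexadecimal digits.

B1

XOR the bytes together:
  start with 0xC3
  0xC3 ⊕ 0xCD = 0x0E
  0x0E ⊕ 0x35 = 0x3B
  0x3B ⊕ 0x40 = 0x7B
  0x7B ⊕ 0xCA = 0xB1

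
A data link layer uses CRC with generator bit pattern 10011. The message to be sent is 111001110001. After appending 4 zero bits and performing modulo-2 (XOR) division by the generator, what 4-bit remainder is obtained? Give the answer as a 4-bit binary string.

Append 4 zeros: 1110011100010000. Divide by 10011 (XOR where the leading bit is 1):
  pos 0: 11100 XOR 10011 = 01111
  pos 1: 11111 XOR 10011 = 01100
  pos 2: 11001 XOR 10011 = 01010
  pos 3: 10101 XOR 10011 = 00110
  pos 5: 11000 XOR 10011 = 01011
  pos 6: 10110 XOR 10011 = 00101
  pos 8: 10110 XOR 10011 = 00101
  pos 10: 10100 XOR 10011 = 00111
Remainder (last 4 bits) = 1110. This is the CRC / FCS.

1110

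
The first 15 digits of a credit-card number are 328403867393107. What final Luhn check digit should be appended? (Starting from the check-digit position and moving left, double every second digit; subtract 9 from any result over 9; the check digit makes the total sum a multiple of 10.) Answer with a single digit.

Partial digits right→left: 7 0 1 3 9 3 7 6 8 3 0 4 8 2 3
Double every second digit counting from the check-digit position (so the 1st, 3rd, 5th, ... of the partial from the right).
  doubled (with −9 where >9): 5 2 9 5 7 0 7 6 → sum 41
  kept as-is: 0 3 3 6 3 4 2 → sum 21
Total = 41 + 21 = 62.
Check digit = (10 − (62 mod 10)) mod 10 = 8.

8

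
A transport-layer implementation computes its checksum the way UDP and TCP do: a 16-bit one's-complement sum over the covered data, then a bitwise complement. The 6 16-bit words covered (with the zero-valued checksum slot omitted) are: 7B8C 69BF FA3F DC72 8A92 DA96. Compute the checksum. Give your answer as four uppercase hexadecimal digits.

DED7

One's-complement addition (fold any carry out of bit 15 back into bit 0):
  0x7B8C + 0x69BF = 0x0E54B
  0xE54B + 0xFA3F = 0x1DF8A → wrap carry → 0xDF8B
  0xDF8B + 0xDC72 = 0x1BBFD → wrap carry → 0xBBFE
  0xBBFE + 0x8A92 = 0x14690 → wrap carry → 0x4691
  0x4691 + 0xDA96 = 0x12127 → wrap carry → 0x2128
One's-complement sum = 0x2128.
Checksum = ~0x2128 & 0xFFFF = 0xDED7.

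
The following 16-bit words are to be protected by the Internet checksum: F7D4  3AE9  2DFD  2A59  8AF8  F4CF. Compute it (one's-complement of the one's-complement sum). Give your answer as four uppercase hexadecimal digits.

F522

One's-complement addition (fold any carry out of bit 15 back into bit 0):
  0xF7D4 + 0x3AE9 = 0x132BD → wrap carry → 0x32BE
  0x32BE + 0x2DFD = 0x060BB
  0x60BB + 0x2A59 = 0x08B14
  0x8B14 + 0x8AF8 = 0x1160C → wrap carry → 0x160D
  0x160D + 0xF4CF = 0x10ADC → wrap carry → 0x0ADD
One's-complement sum = 0x0ADD.
Checksum = ~0x0ADD & 0xFFFF = 0xF522.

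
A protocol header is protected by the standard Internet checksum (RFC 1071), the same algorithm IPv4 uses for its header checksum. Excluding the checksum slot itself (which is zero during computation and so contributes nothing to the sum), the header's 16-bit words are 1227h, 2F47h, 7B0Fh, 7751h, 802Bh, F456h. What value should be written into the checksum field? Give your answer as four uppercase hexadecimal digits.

57AE

One's-complement addition (fold any carry out of bit 15 back into bit 0):
  0x1227 + 0x2F47 = 0x0416E
  0x416E + 0x7B0F = 0x0BC7D
  0xBC7D + 0x7751 = 0x133CE → wrap carry → 0x33CF
  0x33CF + 0x802B = 0x0B3FA
  0xB3FA + 0xF456 = 0x1A850 → wrap carry → 0xA851
One's-complement sum = 0xA851.
Checksum = ~0xA851 & 0xFFFF = 0x57AE.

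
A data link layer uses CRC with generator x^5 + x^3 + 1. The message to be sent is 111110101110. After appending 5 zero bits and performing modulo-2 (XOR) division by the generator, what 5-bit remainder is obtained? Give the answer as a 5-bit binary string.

10100

Append 5 zeros: 11111010111000000. Divide by 101001 (XOR where the leading bit is 1):
  pos 0: 111110 XOR 101001 = 010111
  pos 1: 101111 XOR 101001 = 000110
  pos 4: 110011 XOR 101001 = 011010
  pos 5: 110101 XOR 101001 = 011100
  pos 6: 111000 XOR 101001 = 010001
  pos 7: 100010 XOR 101001 = 001011
  pos 9: 101100 XOR 101001 = 000101
Remainder (last 5 bits) = 10100. This is the CRC / FCS.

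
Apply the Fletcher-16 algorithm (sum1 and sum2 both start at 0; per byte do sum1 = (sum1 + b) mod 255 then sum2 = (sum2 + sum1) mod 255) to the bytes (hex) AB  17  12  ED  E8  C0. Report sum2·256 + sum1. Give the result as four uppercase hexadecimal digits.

Running sums (mod 255):
  after byte 0 (AB): sum1=171, sum2=171
  after byte 1 (17): sum1=194, sum2=110
  after byte 2 (12): sum1=212, sum2=67
  after byte 3 (ED): sum1=194, sum2=6
  after byte 4 (E8): sum1=171, sum2=177
  after byte 5 (C0): sum1=108, sum2=30
Checksum = sum2·256 + sum1 = 30·256 + 108 = 7788 = 0x1E6C.

1E6C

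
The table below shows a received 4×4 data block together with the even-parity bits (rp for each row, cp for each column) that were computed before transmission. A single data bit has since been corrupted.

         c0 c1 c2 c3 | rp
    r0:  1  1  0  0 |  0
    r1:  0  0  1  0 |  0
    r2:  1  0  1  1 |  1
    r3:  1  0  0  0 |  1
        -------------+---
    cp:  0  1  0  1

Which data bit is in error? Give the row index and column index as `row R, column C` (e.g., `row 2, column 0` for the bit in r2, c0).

row 1, column 0

Recompute each row's even parity and compare to rp:
  r0: data parity 0, sent rp 0 → ok
  r1: data parity 1, sent rp 0 → mismatch
  r2: data parity 1, sent rp 1 → ok
  r3: data parity 1, sent rp 1 → ok
Recompute each column's even parity and compare to cp:
  c0: data parity 1, sent cp 0 → mismatch
  c1: data parity 1, sent cp 1 → ok
  c2: data parity 0, sent cp 0 → ok
  c3: data parity 1, sent cp 1 → ok
Exactly one row (r1) and one column (c0) fail → the flipped bit is at their intersection.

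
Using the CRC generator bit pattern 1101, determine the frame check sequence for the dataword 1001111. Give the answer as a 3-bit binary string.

011

Append 3 zeros: 1001111000. Divide by 1101 (XOR where the leading bit is 1):
  pos 0: 1001 XOR 1101 = 0100
  pos 1: 1001 XOR 1101 = 0100
  pos 2: 1001 XOR 1101 = 0100
  pos 3: 1001 XOR 1101 = 0100
  pos 4: 1000 XOR 1101 = 0101
  pos 5: 1010 XOR 1101 = 0111
  pos 6: 1110 XOR 1101 = 0011
Remainder (last 3 bits) = 011. This is the CRC / FCS.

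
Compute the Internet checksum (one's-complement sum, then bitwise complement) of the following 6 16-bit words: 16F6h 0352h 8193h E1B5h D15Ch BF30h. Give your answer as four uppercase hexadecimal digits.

One's-complement addition (fold any carry out of bit 15 back into bit 0):
  0x16F6 + 0x0352 = 0x01A48
  0x1A48 + 0x8193 = 0x09BDB
  0x9BDB + 0xE1B5 = 0x17D90 → wrap carry → 0x7D91
  0x7D91 + 0xD15C = 0x14EED → wrap carry → 0x4EEE
  0x4EEE + 0xBF30 = 0x10E1E → wrap carry → 0x0E1F
One's-complement sum = 0x0E1F.
Checksum = ~0x0E1F & 0xFFFF = 0xF1E0.

F1E0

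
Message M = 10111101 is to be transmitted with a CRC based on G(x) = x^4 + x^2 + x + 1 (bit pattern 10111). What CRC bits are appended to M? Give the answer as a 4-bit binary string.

Append 4 zeros: 101111010000. Divide by 10111 (XOR where the leading bit is 1):
  pos 0: 10111 XOR 10111 = 00000
  pos 5: 10100 XOR 10111 = 00011
Remainder (last 4 bits) = 1100. This is the CRC / FCS.

1100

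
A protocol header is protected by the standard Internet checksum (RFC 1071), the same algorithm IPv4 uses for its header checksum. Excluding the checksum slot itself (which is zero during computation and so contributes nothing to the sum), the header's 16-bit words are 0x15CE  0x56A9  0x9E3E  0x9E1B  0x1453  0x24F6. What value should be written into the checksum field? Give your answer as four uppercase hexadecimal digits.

1DE5

One's-complement addition (fold any carry out of bit 15 back into bit 0):
  0x15CE + 0x56A9 = 0x06C77
  0x6C77 + 0x9E3E = 0x10AB5 → wrap carry → 0x0AB6
  0x0AB6 + 0x9E1B = 0x0A8D1
  0xA8D1 + 0x1453 = 0x0BD24
  0xBD24 + 0x24F6 = 0x0E21A
One's-complement sum = 0xE21A.
Checksum = ~0xE21A & 0xFFFF = 0x1DE5.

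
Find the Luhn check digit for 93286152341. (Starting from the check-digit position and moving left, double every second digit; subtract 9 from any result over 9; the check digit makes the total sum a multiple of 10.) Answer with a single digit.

Partial digits right→left: 1 4 3 2 5 1 6 8 2 3 9
Double every second digit counting from the check-digit position (so the 1st, 3rd, 5th, ... of the partial from the right).
  doubled (with −9 where >9): 2 6 1 3 4 9 → sum 25
  kept as-is: 4 2 1 8 3 → sum 18
Total = 25 + 18 = 43.
Check digit = (10 − (43 mod 10)) mod 10 = 7.

7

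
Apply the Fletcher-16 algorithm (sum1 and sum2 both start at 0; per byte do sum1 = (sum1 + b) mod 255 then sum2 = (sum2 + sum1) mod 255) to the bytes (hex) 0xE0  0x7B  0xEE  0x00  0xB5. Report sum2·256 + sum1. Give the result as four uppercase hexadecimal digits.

D401

Running sums (mod 255):
  after byte 0 (0xE0): sum1=224, sum2=224
  after byte 1 (0x7B): sum1=92, sum2=61
  after byte 2 (0xEE): sum1=75, sum2=136
  after byte 3 (0x00): sum1=75, sum2=211
  after byte 4 (0xB5): sum1=1, sum2=212
Checksum = sum2·256 + sum1 = 212·256 + 1 = 54273 = 0xD401.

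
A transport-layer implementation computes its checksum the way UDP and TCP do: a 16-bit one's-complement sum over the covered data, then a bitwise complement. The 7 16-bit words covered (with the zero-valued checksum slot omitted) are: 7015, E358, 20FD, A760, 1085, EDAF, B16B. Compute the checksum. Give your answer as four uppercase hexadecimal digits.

One's-complement addition (fold any carry out of bit 15 back into bit 0):
  0x7015 + 0xE358 = 0x1536D → wrap carry → 0x536E
  0x536E + 0x20FD = 0x0746B
  0x746B + 0xA760 = 0x11BCB → wrap carry → 0x1BCC
  0x1BCC + 0x1085 = 0x02C51
  0x2C51 + 0xEDAF = 0x11A00 → wrap carry → 0x1A01
  0x1A01 + 0xB16B = 0x0CB6C
One's-complement sum = 0xCB6C.
Checksum = ~0xCB6C & 0xFFFF = 0x3493.

3493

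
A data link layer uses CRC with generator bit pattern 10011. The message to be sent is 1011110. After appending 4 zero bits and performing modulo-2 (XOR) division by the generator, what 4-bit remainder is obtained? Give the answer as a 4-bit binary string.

Append 4 zeros: 10111100000. Divide by 10011 (XOR where the leading bit is 1):
  pos 0: 10111 XOR 10011 = 00100
  pos 2: 10010 XOR 10011 = 00001
  pos 6: 10000 XOR 10011 = 00011
Remainder (last 4 bits) = 0011. This is the CRC / FCS.

0011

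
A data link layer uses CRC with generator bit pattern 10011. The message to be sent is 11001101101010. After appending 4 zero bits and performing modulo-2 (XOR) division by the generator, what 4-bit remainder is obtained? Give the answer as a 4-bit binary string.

Append 4 zeros: 110011011010100000. Divide by 10011 (XOR where the leading bit is 1):
  pos 0: 11001 XOR 10011 = 01010
  pos 1: 10101 XOR 10011 = 00110
  pos 3: 11001 XOR 10011 = 01010
  pos 4: 10101 XOR 10011 = 00110
  pos 6: 11001 XOR 10011 = 01010
  pos 7: 10100 XOR 10011 = 00111
  pos 9: 11110 XOR 10011 = 01101
  pos 10: 11010 XOR 10011 = 01001
  pos 11: 10010 XOR 10011 = 00001
Remainder (last 4 bits) = 0100. This is the CRC / FCS.

0100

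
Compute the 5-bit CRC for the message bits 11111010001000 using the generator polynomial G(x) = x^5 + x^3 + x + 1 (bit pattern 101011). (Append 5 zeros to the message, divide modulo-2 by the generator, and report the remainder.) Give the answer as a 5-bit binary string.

Append 5 zeros: 1111101000100000000. Divide by 101011 (XOR where the leading bit is 1):
  pos 0: 111110 XOR 101011 = 010101
  pos 1: 101011 XOR 101011 = 000000
  pos 10: 100000 XOR 101011 = 001011
  pos 12: 101100 XOR 101011 = 000111
Remainder (last 5 bits) = 01110. This is the CRC / FCS.

01110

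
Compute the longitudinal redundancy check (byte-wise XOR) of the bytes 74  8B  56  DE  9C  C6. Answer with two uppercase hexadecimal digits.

XOR the bytes together:
  start with 0x74
  0x74 ⊕ 0x8B = 0xFF
  0xFF ⊕ 0x56 = 0xA9
  0xA9 ⊕ 0xDE = 0x77
  0x77 ⊕ 0x9C = 0xEB
  0xEB ⊕ 0xC6 = 0x2D

2D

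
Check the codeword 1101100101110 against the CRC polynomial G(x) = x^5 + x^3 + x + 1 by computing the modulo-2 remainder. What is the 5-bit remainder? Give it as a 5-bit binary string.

00000

Modulo-2 division of 1101100101110 by 101011:
  pos 0: 110110 XOR 101011 = 011101
  pos 1: 111010 XOR 101011 = 010001
  pos 2: 100011 XOR 101011 = 001000
  pos 4: 100001 XOR 101011 = 001010
  pos 6: 101011 XOR 101011 = 000000
Remainder = 00000 (zero — the frame passes the CRC check).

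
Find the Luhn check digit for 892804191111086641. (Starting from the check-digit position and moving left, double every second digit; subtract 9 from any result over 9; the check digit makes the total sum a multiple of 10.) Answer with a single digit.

Partial digits right→left: 1 4 6 6 8 0 1 1 1 1 9 1 4 0 8 2 9 8
Double every second digit counting from the check-digit position (so the 1st, 3rd, 5th, ... of the partial from the right).
  doubled (with −9 where >9): 2 3 7 2 2 9 8 7 9 → sum 49
  kept as-is: 4 6 0 1 1 1 0 2 8 → sum 23
Total = 49 + 23 = 72.
Check digit = (10 − (72 mod 10)) mod 10 = 8.

8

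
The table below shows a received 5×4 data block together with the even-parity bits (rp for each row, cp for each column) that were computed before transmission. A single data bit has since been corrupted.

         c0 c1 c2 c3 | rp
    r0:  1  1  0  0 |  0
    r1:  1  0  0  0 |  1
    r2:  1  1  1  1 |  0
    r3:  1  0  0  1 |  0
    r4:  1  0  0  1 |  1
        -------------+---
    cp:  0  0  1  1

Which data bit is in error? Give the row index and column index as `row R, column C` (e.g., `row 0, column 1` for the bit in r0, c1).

row 4, column 0

Recompute each row's even parity and compare to rp:
  r0: data parity 0, sent rp 0 → ok
  r1: data parity 1, sent rp 1 → ok
  r2: data parity 0, sent rp 0 → ok
  r3: data parity 0, sent rp 0 → ok
  r4: data parity 0, sent rp 1 → mismatch
Recompute each column's even parity and compare to cp:
  c0: data parity 1, sent cp 0 → mismatch
  c1: data parity 0, sent cp 0 → ok
  c2: data parity 1, sent cp 1 → ok
  c3: data parity 1, sent cp 1 → ok
Exactly one row (r4) and one column (c0) fail → the flipped bit is at their intersection.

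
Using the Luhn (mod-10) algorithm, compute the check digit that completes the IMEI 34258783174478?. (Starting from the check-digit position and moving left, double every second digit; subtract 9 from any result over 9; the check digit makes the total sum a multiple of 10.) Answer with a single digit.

Partial digits right→left: 8 7 4 4 7 1 3 8 7 8 5 2 4 3
Double every second digit counting from the check-digit position (so the 1st, 3rd, 5th, ... of the partial from the right).
  doubled (with −9 where >9): 7 8 5 6 5 1 8 → sum 40
  kept as-is: 7 4 1 8 8 2 3 → sum 33
Total = 40 + 33 = 73.
Check digit = (10 − (73 mod 10)) mod 10 = 7.

7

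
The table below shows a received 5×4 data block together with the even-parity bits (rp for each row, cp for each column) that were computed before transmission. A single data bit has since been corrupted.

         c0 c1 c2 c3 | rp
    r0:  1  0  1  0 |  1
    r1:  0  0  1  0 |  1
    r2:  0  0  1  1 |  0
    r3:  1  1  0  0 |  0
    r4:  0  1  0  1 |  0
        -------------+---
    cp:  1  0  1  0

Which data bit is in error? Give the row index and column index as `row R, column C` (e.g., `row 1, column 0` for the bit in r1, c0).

Recompute each row's even parity and compare to rp:
  r0: data parity 0, sent rp 1 → mismatch
  r1: data parity 1, sent rp 1 → ok
  r2: data parity 0, sent rp 0 → ok
  r3: data parity 0, sent rp 0 → ok
  r4: data parity 0, sent rp 0 → ok
Recompute each column's even parity and compare to cp:
  c0: data parity 0, sent cp 1 → mismatch
  c1: data parity 0, sent cp 0 → ok
  c2: data parity 1, sent cp 1 → ok
  c3: data parity 0, sent cp 0 → ok
Exactly one row (r0) and one column (c0) fail → the flipped bit is at their intersection.

row 0, column 0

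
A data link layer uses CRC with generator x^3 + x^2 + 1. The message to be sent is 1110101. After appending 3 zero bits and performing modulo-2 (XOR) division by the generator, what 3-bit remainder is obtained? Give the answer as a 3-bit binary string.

001

Append 3 zeros: 1110101000. Divide by 1101 (XOR where the leading bit is 1):
  pos 0: 1110 XOR 1101 = 0011
  pos 2: 1110 XOR 1101 = 0011
  pos 4: 1110 XOR 1101 = 0011
  pos 6: 1100 XOR 1101 = 0001
Remainder (last 3 bits) = 001. This is the CRC / FCS.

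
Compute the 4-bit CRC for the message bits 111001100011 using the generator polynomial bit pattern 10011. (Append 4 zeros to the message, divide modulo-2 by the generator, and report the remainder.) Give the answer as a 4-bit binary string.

1101

Append 4 zeros: 1110011000110000. Divide by 10011 (XOR where the leading bit is 1):
  pos 0: 11100 XOR 10011 = 01111
  pos 1: 11111 XOR 10011 = 01100
  pos 2: 11001 XOR 10011 = 01010
  pos 3: 10100 XOR 10011 = 00111
  pos 5: 11100 XOR 10011 = 01111
  pos 6: 11111 XOR 10011 = 01100
  pos 7: 11001 XOR 10011 = 01010
  pos 8: 10100 XOR 10011 = 00111
  pos 10: 11100 XOR 10011 = 01111
  pos 11: 11110 XOR 10011 = 01101
Remainder (last 4 bits) = 1101. This is the CRC / FCS.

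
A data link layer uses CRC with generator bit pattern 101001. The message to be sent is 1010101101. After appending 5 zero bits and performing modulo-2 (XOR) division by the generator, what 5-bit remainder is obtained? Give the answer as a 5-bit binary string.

Append 5 zeros: 101010110100000. Divide by 101001 (XOR where the leading bit is 1):
  pos 0: 101010 XOR 101001 = 000011
  pos 4: 111101 XOR 101001 = 010100
  pos 5: 101000 XOR 101001 = 000001
Remainder (last 5 bits) = 10000. This is the CRC / FCS.

10000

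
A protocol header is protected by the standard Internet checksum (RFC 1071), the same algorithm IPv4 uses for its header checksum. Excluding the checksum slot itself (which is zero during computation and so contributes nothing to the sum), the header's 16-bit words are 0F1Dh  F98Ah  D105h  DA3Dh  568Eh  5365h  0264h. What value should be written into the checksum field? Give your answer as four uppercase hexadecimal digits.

One's-complement addition (fold any carry out of bit 15 back into bit 0):
  0x0F1D + 0xF98A = 0x108A7 → wrap carry → 0x08A8
  0x08A8 + 0xD105 = 0x0D9AD
  0xD9AD + 0xDA3D = 0x1B3EA → wrap carry → 0xB3EB
  0xB3EB + 0x568E = 0x10A79 → wrap carry → 0x0A7A
  0x0A7A + 0x5365 = 0x05DDF
  0x5DDF + 0x0264 = 0x06043
One's-complement sum = 0x6043.
Checksum = ~0x6043 & 0xFFFF = 0x9FBC.

9FBC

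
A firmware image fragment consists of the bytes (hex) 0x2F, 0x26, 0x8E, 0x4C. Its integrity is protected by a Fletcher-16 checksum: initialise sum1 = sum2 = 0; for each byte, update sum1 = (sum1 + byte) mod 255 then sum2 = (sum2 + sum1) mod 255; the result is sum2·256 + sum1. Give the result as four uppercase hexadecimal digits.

Running sums (mod 255):
  after byte 0 (0x2F): sum1=47, sum2=47
  after byte 1 (0x26): sum1=85, sum2=132
  after byte 2 (0x8E): sum1=227, sum2=104
  after byte 3 (0x4C): sum1=48, sum2=152
Checksum = sum2·256 + sum1 = 152·256 + 48 = 38960 = 0x9830.

9830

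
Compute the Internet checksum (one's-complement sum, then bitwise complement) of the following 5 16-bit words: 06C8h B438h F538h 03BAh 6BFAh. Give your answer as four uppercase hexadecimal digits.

E011

One's-complement addition (fold any carry out of bit 15 back into bit 0):
  0x06C8 + 0xB438 = 0x0BB00
  0xBB00 + 0xF538 = 0x1B038 → wrap carry → 0xB039
  0xB039 + 0x03BA = 0x0B3F3
  0xB3F3 + 0x6BFA = 0x11FED → wrap carry → 0x1FEE
One's-complement sum = 0x1FEE.
Checksum = ~0x1FEE & 0xFFFF = 0xE011.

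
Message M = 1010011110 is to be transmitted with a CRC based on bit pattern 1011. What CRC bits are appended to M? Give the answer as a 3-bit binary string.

001

Append 3 zeros: 1010011110000. Divide by 1011 (XOR where the leading bit is 1):
  pos 0: 1010 XOR 1011 = 0001
  pos 3: 1011 XOR 1011 = 0000
  pos 7: 1100 XOR 1011 = 0111
  pos 8: 1110 XOR 1011 = 0101
  pos 9: 1010 XOR 1011 = 0001
Remainder (last 3 bits) = 001. This is the CRC / FCS.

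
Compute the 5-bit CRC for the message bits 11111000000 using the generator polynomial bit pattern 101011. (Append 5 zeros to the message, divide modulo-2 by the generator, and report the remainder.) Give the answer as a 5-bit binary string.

11100

Append 5 zeros: 1111100000000000. Divide by 101011 (XOR where the leading bit is 1):
  pos 0: 111110 XOR 101011 = 010101
  pos 1: 101010 XOR 101011 = 000001
  pos 6: 100000 XOR 101011 = 001011
  pos 8: 101100 XOR 101011 = 000111
Remainder (last 5 bits) = 11100. This is the CRC / FCS.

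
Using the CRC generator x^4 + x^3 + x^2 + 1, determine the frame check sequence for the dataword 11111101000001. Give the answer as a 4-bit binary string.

Append 4 zeros: 111111010000010000. Divide by 11101 (XOR where the leading bit is 1):
  pos 0: 11111 XOR 11101 = 00010
  pos 3: 10101 XOR 11101 = 01000
  pos 4: 10000 XOR 11101 = 01101
  pos 5: 11010 XOR 11101 = 00111
  pos 7: 11100 XOR 11101 = 00001
  pos 11: 10100 XOR 11101 = 01001
  pos 12: 10010 XOR 11101 = 01111
  pos 13: 11110 XOR 11101 = 00011
Remainder (last 4 bits) = 0011. This is the CRC / FCS.

0011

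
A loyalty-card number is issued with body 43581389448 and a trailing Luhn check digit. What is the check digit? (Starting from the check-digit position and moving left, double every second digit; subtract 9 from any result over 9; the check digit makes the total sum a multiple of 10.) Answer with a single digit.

0

Partial digits right→left: 8 4 4 9 8 3 1 8 5 3 4
Double every second digit counting from the check-digit position (so the 1st, 3rd, 5th, ... of the partial from the right).
  doubled (with −9 where >9): 7 8 7 2 1 8 → sum 33
  kept as-is: 4 9 3 8 3 → sum 27
Total = 33 + 27 = 60.
Check digit = (10 − (60 mod 10)) mod 10 = 0.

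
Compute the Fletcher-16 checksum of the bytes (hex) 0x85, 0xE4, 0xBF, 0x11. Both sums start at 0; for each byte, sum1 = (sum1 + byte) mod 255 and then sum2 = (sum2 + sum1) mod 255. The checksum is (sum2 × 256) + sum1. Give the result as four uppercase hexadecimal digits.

Running sums (mod 255):
  after byte 0 (0x85): sum1=133, sum2=133
  after byte 1 (0xE4): sum1=106, sum2=239
  after byte 2 (0xBF): sum1=42, sum2=26
  after byte 3 (0x11): sum1=59, sum2=85
Checksum = sum2·256 + sum1 = 85·256 + 59 = 21819 = 0x553B.

553B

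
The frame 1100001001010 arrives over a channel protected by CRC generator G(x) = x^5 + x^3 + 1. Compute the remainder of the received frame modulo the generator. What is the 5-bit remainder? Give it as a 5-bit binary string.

Modulo-2 division of 1100001001010 by 101001:
  pos 0: 110000 XOR 101001 = 011001
  pos 1: 110011 XOR 101001 = 011010
  pos 2: 110100 XOR 101001 = 011101
  pos 3: 111010 XOR 101001 = 010011
  pos 4: 100111 XOR 101001 = 001110
  pos 6: 111001 XOR 101001 = 010000
  pos 7: 100000 XOR 101001 = 001001
Remainder = 01001 (nonzero — an error is detected).

01001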